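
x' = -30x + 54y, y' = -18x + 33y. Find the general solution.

Coefficient matrix A = [[-30, 54], [-18, 33]].
Characteristic polynomial det(A - λI) = λ^2 - 3λ - 18 = 0.
Eigenvalues λ = -3, 6.
For λ=-3: (A-λI) row 1 is [-27, 54], so an eigenvector is (2, 1).
For λ=6: (A-λI) row 1 is [-36, 54], so an eigenvector is (-3, -2).
General solution: c_1e^(-3t)(2,1) + c_2e^(6t)(-3,-2).

x(t) = 2c_1e^(-3t) - 3c_2e^(6t), y(t) = c_1e^(-3t) - 2c_2e^(6t)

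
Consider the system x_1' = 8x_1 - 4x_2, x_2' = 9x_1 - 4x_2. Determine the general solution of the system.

Coefficient matrix A = [[8, -4], [9, -4]].
Characteristic polynomial det(A - λI) = λ^2 - 4λ + 4 = 0.
Single eigenvalue λ = 2 with algebraic multiplicity 2.
Eigenvector v = (-2,-3); generalized eigenvector w with (A-λI)w=v is (1,2).
General solution: e^(2t)[K_1·v + K_2·(t·v + w)].

x_1(t) = -2K_1e^(2t) - 2K_2te^(2t) + K_2e^(2t), x_2(t) = -3K_1e^(2t) - 3K_2te^(2t) + 2K_2e^(2t)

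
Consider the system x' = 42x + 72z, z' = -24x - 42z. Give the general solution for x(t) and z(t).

x(t) = 3C_1e^(-6t) - 2C_2e^(6t), z(t) = -2C_1e^(-6t) + C_2e^(6t)

Coefficient matrix A = [[42, 72], [-24, -42]].
Characteristic polynomial det(A - λI) = λ^2 - 36 = 0.
Eigenvalues λ = -6, 6.
For λ=-6: (A-λI) row 1 is [48, 72], so an eigenvector is (3, -2).
For λ=6: (A-λI) row 1 is [36, 72], so an eigenvector is (-2, 1).
General solution: C_1e^(-6t)(3,-2) + C_2e^(6t)(-2,1).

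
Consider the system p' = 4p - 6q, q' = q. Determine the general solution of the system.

Coefficient matrix A = [[4, -6], [0, 1]].
Characteristic polynomial det(A - λI) = λ^2 - 5λ + 4 = 0.
Eigenvalues λ = 1, 4.
For λ=1: (A-λI) row 1 is [3, -6], so an eigenvector is (2, 1).
For λ=4: (A-λI) row 1 is [0, -6], so an eigenvector is (-1, 0).
General solution: c_1e^(t)(2,1) + c_2e^(4t)(-1,0).

p(t) = 2c_1e^(t) - c_2e^(4t), q(t) = c_1e^(t)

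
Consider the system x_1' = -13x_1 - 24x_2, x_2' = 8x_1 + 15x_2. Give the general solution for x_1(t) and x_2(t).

Coefficient matrix A = [[-13, -24], [8, 15]].
Characteristic polynomial det(A - λI) = λ^2 - 2λ - 3 = 0.
Eigenvalues λ = -1, 3.
For λ=-1: (A-λI) row 1 is [-12, -24], so an eigenvector is (2, -1).
For λ=3: (A-λI) row 1 is [-16, -24], so an eigenvector is (3, -2).
General solution: K_1e^(-t)(2,-1) + K_2e^(3t)(3,-2).

x_1(t) = 2K_1e^(-t) + 3K_2e^(3t), x_2(t) = -K_1e^(-t) - 2K_2e^(3t)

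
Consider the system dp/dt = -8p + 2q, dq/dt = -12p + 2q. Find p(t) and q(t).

Coefficient matrix A = [[-8, 2], [-12, 2]].
Characteristic polynomial det(A - λI) = λ^2 + 6λ + 8 = 0.
Eigenvalues λ = -2, -4.
For λ=-2: (A-λI) row 1 is [-6, 2], so an eigenvector is (-1, -3).
For λ=-4: (A-λI) row 1 is [-4, 2], so an eigenvector is (-1, -2).
General solution: C_1e^(-2t)(-1,-3) + C_2e^(-4t)(-1,-2).

p(t) = -C_1e^(-2t) - C_2e^(-4t), q(t) = -3C_1e^(-2t) - 2C_2e^(-4t)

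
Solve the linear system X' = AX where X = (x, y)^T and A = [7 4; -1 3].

Coefficient matrix A = [[7, 4], [-1, 3]].
Characteristic polynomial det(A - λI) = λ^2 - 10λ + 25 = 0.
Single eigenvalue λ = 5 with algebraic multiplicity 2.
Eigenvector v = (2,-1); generalized eigenvector w with (A-λI)w=v is (-1,1).
General solution: e^(5t)[C_1·v + C_2·(t·v + w)].

x(t) = 2C_1e^(5t) + 2C_2te^(5t) - C_2e^(5t), y(t) = -C_1e^(5t) - C_2te^(5t) + C_2e^(5t)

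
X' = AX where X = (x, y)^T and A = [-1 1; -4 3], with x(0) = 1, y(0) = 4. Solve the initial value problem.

Coefficient matrix A = [[-1, 1], [-4, 3]].
Characteristic polynomial det(A - λI) = λ^2 - 2λ + 1 = 0.
Single eigenvalue λ = 1 with algebraic multiplicity 2.
Eigenvector v = (-1,-2); generalized eigenvector w with (A-λI)w=v is (1,1).
General solution: e^(t)[c_1·v + c_2·(t·v + w)].
Applying x(0)=1, y(0)=4 gives c_1=-3, c_2=-2.

x(t) = 2te^(t) + e^(t), y(t) = 4te^(t) + 4e^(t)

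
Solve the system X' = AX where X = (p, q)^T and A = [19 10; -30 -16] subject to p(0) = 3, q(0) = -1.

Coefficient matrix A = [[19, 10], [-30, -16]].
Characteristic polynomial det(A - λI) = λ^2 - 3λ - 4 = 0.
Eigenvalues λ = 4, -1.
For λ=4: (A-λI) row 1 is [15, 10], so an eigenvector is (-2, 3).
For λ=-1: (A-λI) row 1 is [20, 10], so an eigenvector is (-1, 2).
General solution: K_1e^(4t)(-2,3) + K_2e^(-t)(-1,2).
Applying p(0)=3, q(0)=-1 gives K_1=-5, K_2=7.

p(t) = 10e^(4t) - 7e^(-t), q(t) = -15e^(4t) + 14e^(-t)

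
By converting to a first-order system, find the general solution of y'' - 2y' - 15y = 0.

Let x_1 = y, x_2 = y'. Then x_1' = x_2 and x_2' = 15x_1 + 2x_2.
A = [[0,1],[15,2]]; det(A-λI) = λ^2 - 2λ - 15.
Eigenvalues λ = 5, -3 with eigenvectors (1,5), (1,-3).

y(t) = K_1e^(5t) + K_2e^(-3t)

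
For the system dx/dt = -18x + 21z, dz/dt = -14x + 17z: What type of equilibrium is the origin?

A = [[-18,21],[-14,17]]; det(A-λI) = λ^2 + λ - 12.
λ = 3, -4: opposite signs.

saddle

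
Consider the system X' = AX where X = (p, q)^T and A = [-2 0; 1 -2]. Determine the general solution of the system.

Coefficient matrix A = [[-2, 0], [1, -2]].
Characteristic polynomial det(A - λI) = λ^2 + 4λ + 4 = 0.
Single eigenvalue λ = -2 with algebraic multiplicity 2.
Eigenvector v = (0,-1); generalized eigenvector w with (A-λI)w=v is (-1,2).
General solution: e^(-2t)[C_1·v + C_2·(t·v + w)].

p(t) = -C_2e^(-2t), q(t) = -C_1e^(-2t) - C_2te^(-2t) + 2C_2e^(-2t)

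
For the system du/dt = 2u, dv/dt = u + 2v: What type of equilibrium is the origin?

unstable improper node

A = [[2,0],[1,2]]; det(A-λI) = λ^2 - 4λ + 4.
repeated λ = 2 with a single eigenvector.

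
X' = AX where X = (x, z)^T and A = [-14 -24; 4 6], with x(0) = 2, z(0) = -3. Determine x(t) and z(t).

Coefficient matrix A = [[-14, -24], [4, 6]].
Characteristic polynomial det(A - λI) = λ^2 + 8λ + 12 = 0.
Eigenvalues λ = -2, -6.
For λ=-2: (A-λI) row 1 is [-12, -24], so an eigenvector is (2, -1).
For λ=-6: (A-λI) row 1 is [-8, -24], so an eigenvector is (3, -1).
General solution: c_1e^(-2t)(2,-1) + c_2e^(-6t)(3,-1).
Applying x(0)=2, z(0)=-3 gives c_1=7, c_2=-4.

x(t) = 14e^(-2t) - 12e^(-6t), z(t) = -7e^(-2t) + 4e^(-6t)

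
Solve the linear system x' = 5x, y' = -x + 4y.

x(t) = -c_1e^(5t), y(t) = c_1e^(5t) - c_2e^(4t)

Coefficient matrix A = [[5, 0], [-1, 4]].
Characteristic polynomial det(A - λI) = λ^2 - 9λ + 20 = 0.
Eigenvalues λ = 5, 4.
For λ=5: (A-λI) row 2 is [-1, -1], so an eigenvector is (-1, 1).
For λ=4: (A-λI) row 1 is [1, 0], so an eigenvector is (0, -1).
General solution: c_1e^(5t)(-1,1) + c_2e^(4t)(0,-1).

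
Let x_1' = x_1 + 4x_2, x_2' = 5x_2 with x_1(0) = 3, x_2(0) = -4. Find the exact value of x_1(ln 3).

A = [[1,4],[0,5]]; eigenvalues λ = 5, 1.
Eigenvectors: (-1,-1) for λ=5, (1,0) for λ=1.
From the initial condition, c_1 = 4, c_2 = 7.
x_1(ln 3) = (4)(3^5)(-1) + (7)(3^1)(1) = -951.

-951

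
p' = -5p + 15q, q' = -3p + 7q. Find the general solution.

Coefficient matrix A = [[-5, 15], [-3, 7]].
Characteristic polynomial det(A - λI) = λ^2 - 2λ + 10 = 0.
Eigenvalues λ = 1 ± 3i (complex conjugate pair).
For λ=1+3i: an eigenvector is (1,0) - i(-2,-1) = (1 + 2i, 0 + i).
A real fundamental pair from Re and Im of e^((1+3i)t)v: X_1 = e^(t)(cos(3t)·(1,0) + sin(3t)·(-2,-1)), X_2 = e^(t)(sin(3t)·(1,0) - cos(3t)·(-2,-1)).
General solution: c_1X_1 + c_2X_2.

p(t) = -2c_1e^(t)sin(3t) + c_1e^(t)cos(3t) + c_2e^(t)sin(3t) + 2c_2e^(t)cos(3t), q(t) = -c_1e^(t)sin(3t) + c_2e^(t)cos(3t)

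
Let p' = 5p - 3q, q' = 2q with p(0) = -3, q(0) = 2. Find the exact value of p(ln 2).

A = [[5,-3],[0,2]]; eigenvalues λ = 2, 5.
Eigenvectors: (1,1) for λ=2, (-1,0) for λ=5.
From the initial condition, c_1 = 2, c_2 = 5.
p(ln 2) = (2)(2^2)(1) + (5)(2^5)(-1) = -152.

-152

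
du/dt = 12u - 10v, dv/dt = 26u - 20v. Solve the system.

u(t) = K_1e^(-4t)sin(2t) + 2K_1e^(-4t)cos(2t) + 2K_2e^(-4t)sin(2t) - K_2e^(-4t)cos(2t), v(t) = 2K_1e^(-4t)sin(2t) + 3K_1e^(-4t)cos(2t) + 3K_2e^(-4t)sin(2t) - 2K_2e^(-4t)cos(2t)

Coefficient matrix A = [[12, -10], [26, -20]].
Characteristic polynomial det(A - λI) = λ^2 + 8λ + 20 = 0.
Eigenvalues λ = -4 ± 2i (complex conjugate pair).
For λ=-4+2i: an eigenvector is (2,3) - i(1,2) = (2 - i, 3 - 2i).
A real fundamental pair from Re and Im of e^((-4+2i)t)v: X_1 = e^(-4t)(cos(2t)·(2,3) + sin(2t)·(1,2)), X_2 = e^(-4t)(sin(2t)·(2,3) - cos(2t)·(1,2)).
General solution: K_1X_1 + K_2X_2.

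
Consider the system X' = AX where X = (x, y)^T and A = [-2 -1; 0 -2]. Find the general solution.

x(t) = -K_1e^(-2t) - K_2te^(-2t) + 2K_2e^(-2t), y(t) = K_2e^(-2t)

Coefficient matrix A = [[-2, -1], [0, -2]].
Characteristic polynomial det(A - λI) = λ^2 + 4λ + 4 = 0.
Single eigenvalue λ = -2 with algebraic multiplicity 2.
Eigenvector v = (-1,0); generalized eigenvector w with (A-λI)w=v is (2,1).
General solution: e^(-2t)[K_1·v + K_2·(t·v + w)].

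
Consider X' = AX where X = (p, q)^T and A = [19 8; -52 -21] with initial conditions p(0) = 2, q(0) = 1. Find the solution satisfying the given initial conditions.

p(t) = 12e^(-t)sin(4t) + 2e^(-t)cos(4t), q(t) = -31e^(-t)sin(4t) + e^(-t)cos(4t)

Coefficient matrix A = [[19, 8], [-52, -21]].
Characteristic polynomial det(A - λI) = λ^2 + 2λ + 17 = 0.
Eigenvalues λ = -1 ± 4i (complex conjugate pair).
For λ=-1+4i: an eigenvector is (1,-3) - i(-1,2) = (1 + i, -3 - 2i).
A real fundamental pair from Re and Im of e^((-1+4i)t)v: X_1 = e^(-t)(cos(4t)·(1,-3) + sin(4t)·(-1,2)), X_2 = e^(-t)(sin(4t)·(1,-3) - cos(4t)·(-1,2)).
General solution: c_1X_1 + c_2X_2.
Applying p(0)=2, q(0)=1 gives c_1=-5, c_2=7.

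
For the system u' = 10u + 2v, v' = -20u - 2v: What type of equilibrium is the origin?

A = [[10,2],[-20,-2]]; det(A-λI) = λ^2 - 8λ + 20.
λ = 4 ± 2i: positive real part.

unstable spiral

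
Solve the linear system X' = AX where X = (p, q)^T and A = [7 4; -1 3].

p(t) = 2C_1e^(5t) + 2C_2te^(5t) + 3C_2e^(5t), q(t) = -C_1e^(5t) - C_2te^(5t) - C_2e^(5t)

Coefficient matrix A = [[7, 4], [-1, 3]].
Characteristic polynomial det(A - λI) = λ^2 - 10λ + 25 = 0.
Single eigenvalue λ = 5 with algebraic multiplicity 2.
Eigenvector v = (2,-1); generalized eigenvector w with (A-λI)w=v is (3,-1).
General solution: e^(5t)[C_1·v + C_2·(t·v + w)].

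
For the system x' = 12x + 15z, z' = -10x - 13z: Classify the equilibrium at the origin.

saddle

A = [[12,15],[-10,-13]]; det(A-λI) = λ^2 + λ - 6.
λ = -3, 2: opposite signs.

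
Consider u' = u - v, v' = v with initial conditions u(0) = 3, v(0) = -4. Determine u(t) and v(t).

Coefficient matrix A = [[1, -1], [0, 1]].
Characteristic polynomial det(A - λI) = λ^2 - 2λ + 1 = 0.
Single eigenvalue λ = 1 with algebraic multiplicity 2.
Eigenvector v = (1,0); generalized eigenvector w with (A-λI)w=v is (-1,-1).
General solution: e^(t)[K_1·v + K_2·(t·v + w)].
Applying u(0)=3, v(0)=-4 gives K_1=7, K_2=4.

u(t) = 4te^(t) + 3e^(t), v(t) = -4e^(t)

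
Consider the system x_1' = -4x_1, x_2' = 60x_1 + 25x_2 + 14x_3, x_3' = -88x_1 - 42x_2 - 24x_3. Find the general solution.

x_1(t) = c_2e^(-4t), x_2(t) = c_1e^(-3t) - 4c_2e^(-4t) + 2c_3e^(4t), x_3(t) = -2c_1e^(-3t) + 4c_2e^(-4t) - 3c_3e^(4t)

Coefficient matrix A = [[-4, 0, 0], [60, 25, 14], [-88, -42, -24]].
det(A - λI) = 0 gives eigenvalues λ = -3, -4, 4.
For λ=-3: eigenvector (0,1,-2).
For λ=-4: eigenvector (1,-4,4).
For λ=4: eigenvector (0,2,-3).
General solution: c_1e^(-3t)(0,1,-2) + c_2e^(-4t)(1,-4,4) + c_3e^(4t)(0,2,-3).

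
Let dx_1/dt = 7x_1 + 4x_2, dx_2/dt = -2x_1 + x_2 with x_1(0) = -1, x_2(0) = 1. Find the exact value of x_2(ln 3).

27

A = [[7,4],[-2,1]]; eigenvalues λ = 3, 5.
Eigenvectors: (1,-1) for λ=3, (-2,1) for λ=5.
From the initial condition, c_1 = -1, c_2 = 0.
x_2(ln 3) = (-1)(3^3)(-1) + (0)(3^5)(1) = 27.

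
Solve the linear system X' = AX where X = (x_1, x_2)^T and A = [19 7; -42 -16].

Coefficient matrix A = [[19, 7], [-42, -16]].
Characteristic polynomial det(A - λI) = λ^2 - 3λ - 10 = 0.
Eigenvalues λ = -2, 5.
For λ=-2: (A-λI) row 1 is [21, 7], so an eigenvector is (1, -3).
For λ=5: (A-λI) row 1 is [14, 7], so an eigenvector is (-1, 2).
General solution: C_1e^(-2t)(1,-3) + C_2e^(5t)(-1,2).

x_1(t) = C_1e^(-2t) - C_2e^(5t), x_2(t) = -3C_1e^(-2t) + 2C_2e^(5t)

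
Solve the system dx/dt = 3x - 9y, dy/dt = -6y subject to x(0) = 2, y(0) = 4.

x(t) = -2e^(3t) + 4e^(-6t), y(t) = 4e^(-6t)

Coefficient matrix A = [[3, -9], [0, -6]].
Characteristic polynomial det(A - λI) = λ^2 + 3λ - 18 = 0.
Eigenvalues λ = -6, 3.
For λ=-6: (A-λI) row 1 is [9, -9], so an eigenvector is (1, 1).
For λ=3: (A-λI) row 1 is [0, -9], so an eigenvector is (-1, 0).
General solution: K_1e^(-6t)(1,1) + K_2e^(3t)(-1,0).
Applying x(0)=2, y(0)=4 gives K_1=4, K_2=2.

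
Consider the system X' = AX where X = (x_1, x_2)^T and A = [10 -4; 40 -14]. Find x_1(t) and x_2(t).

Coefficient matrix A = [[10, -4], [40, -14]].
Characteristic polynomial det(A - λI) = λ^2 + 4λ + 20 = 0.
Eigenvalues λ = -2 ± 4i (complex conjugate pair).
For λ=-2+4i: an eigenvector is (1,3) - i(0,1) = (1, 3 - i).
A real fundamental pair from Re and Im of e^((-2+4i)t)v: X_1 = e^(-2t)(cos(4t)·(1,3) + sin(4t)·(0,1)), X_2 = e^(-2t)(sin(4t)·(1,3) - cos(4t)·(0,1)).
General solution: c_1X_1 + c_2X_2.

x_1(t) = c_1e^(-2t)cos(4t) + c_2e^(-2t)sin(4t), x_2(t) = c_1e^(-2t)sin(4t) + 3c_1e^(-2t)cos(4t) + 3c_2e^(-2t)sin(4t) - c_2e^(-2t)cos(4t)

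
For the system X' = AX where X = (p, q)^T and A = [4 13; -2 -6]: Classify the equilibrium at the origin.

A = [[4,13],[-2,-6]]; det(A-λI) = λ^2 + 2λ + 2.
λ = -1 ± i: negative real part.

stable spiral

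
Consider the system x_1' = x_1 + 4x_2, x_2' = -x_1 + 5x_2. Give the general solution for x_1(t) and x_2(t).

x_1(t) = 2K_1e^(3t) + 2K_2te^(3t) - 3K_2e^(3t), x_2(t) = K_1e^(3t) + K_2te^(3t) - K_2e^(3t)

Coefficient matrix A = [[1, 4], [-1, 5]].
Characteristic polynomial det(A - λI) = λ^2 - 6λ + 9 = 0.
Single eigenvalue λ = 3 with algebraic multiplicity 2.
Eigenvector v = (2,1); generalized eigenvector w with (A-λI)w=v is (-3,-1).
General solution: e^(3t)[K_1·v + K_2·(t·v + w)].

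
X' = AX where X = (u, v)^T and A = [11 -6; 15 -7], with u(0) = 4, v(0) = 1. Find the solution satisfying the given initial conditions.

u(t) = 10e^(2t)sin(3t) + 4e^(2t)cos(3t), v(t) = 17e^(2t)sin(3t) + e^(2t)cos(3t)

Coefficient matrix A = [[11, -6], [15, -7]].
Characteristic polynomial det(A - λI) = λ^2 - 4λ + 13 = 0.
Eigenvalues λ = 2 ± 3i (complex conjugate pair).
For λ=2+3i: an eigenvector is (1,2) - i(-1,-1) = (1 + i, 2 + i).
A real fundamental pair from Re and Im of e^((2+3i)t)v: X_1 = e^(2t)(cos(3t)·(1,2) + sin(3t)·(-1,-1)), X_2 = e^(2t)(sin(3t)·(1,2) - cos(3t)·(-1,-1)).
General solution: C_1X_1 + C_2X_2.
Applying u(0)=4, v(0)=1 gives C_1=-3, C_2=7.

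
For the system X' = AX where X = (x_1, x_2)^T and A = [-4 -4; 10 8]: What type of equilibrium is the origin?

unstable spiral

A = [[-4,-4],[10,8]]; det(A-λI) = λ^2 - 4λ + 8.
λ = 2 ± 2i: positive real part.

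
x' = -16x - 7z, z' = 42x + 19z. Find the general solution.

Coefficient matrix A = [[-16, -7], [42, 19]].
Characteristic polynomial det(A - λI) = λ^2 - 3λ - 10 = 0.
Eigenvalues λ = -2, 5.
For λ=-2: (A-λI) row 1 is [-14, -7], so an eigenvector is (-1, 2).
For λ=5: (A-λI) row 1 is [-21, -7], so an eigenvector is (-1, 3).
General solution: c_1e^(-2t)(-1,2) + c_2e^(5t)(-1,3).

x(t) = -c_1e^(-2t) - c_2e^(5t), z(t) = 2c_1e^(-2t) + 3c_2e^(5t)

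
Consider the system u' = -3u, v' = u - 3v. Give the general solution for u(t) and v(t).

u(t) = -K_2e^(-3t), v(t) = -K_1e^(-3t) - K_2te^(-3t) + K_2e^(-3t)

Coefficient matrix A = [[-3, 0], [1, -3]].
Characteristic polynomial det(A - λI) = λ^2 + 6λ + 9 = 0.
Single eigenvalue λ = -3 with algebraic multiplicity 2.
Eigenvector v = (0,-1); generalized eigenvector w with (A-λI)w=v is (-1,1).
General solution: e^(-3t)[K_1·v + K_2·(t·v + w)].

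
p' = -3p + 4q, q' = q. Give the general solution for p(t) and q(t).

Coefficient matrix A = [[-3, 4], [0, 1]].
Characteristic polynomial det(A - λI) = λ^2 + 2λ - 3 = 0.
Eigenvalues λ = 1, -3.
For λ=1: (A-λI) row 1 is [-4, 4], so an eigenvector is (-1, -1).
For λ=-3: (A-λI) row 1 is [0, 4], so an eigenvector is (1, 0).
General solution: C_1e^(t)(-1,-1) + C_2e^(-3t)(1,0).

p(t) = -C_1e^(t) + C_2e^(-3t), q(t) = -C_1e^(t)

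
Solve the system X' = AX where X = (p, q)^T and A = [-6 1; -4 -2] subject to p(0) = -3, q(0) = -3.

p(t) = 3te^(-4t) - 3e^(-4t), q(t) = 6te^(-4t) - 3e^(-4t)

Coefficient matrix A = [[-6, 1], [-4, -2]].
Characteristic polynomial det(A - λI) = λ^2 + 8λ + 16 = 0.
Single eigenvalue λ = -4 with algebraic multiplicity 2.
Eigenvector v = (1,2); generalized eigenvector w with (A-λI)w=v is (0,1).
General solution: e^(-4t)[c_1·v + c_2·(t·v + w)].
Applying p(0)=-3, q(0)=-3 gives c_1=-3, c_2=3.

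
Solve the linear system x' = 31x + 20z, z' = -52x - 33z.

x(t) = -2K_1e^(-t)sin(4t) + K_1e^(-t)cos(4t) + K_2e^(-t)sin(4t) + 2K_2e^(-t)cos(4t), z(t) = 3K_1e^(-t)sin(4t) - 2K_1e^(-t)cos(4t) - 2K_2e^(-t)sin(4t) - 3K_2e^(-t)cos(4t)

Coefficient matrix A = [[31, 20], [-52, -33]].
Characteristic polynomial det(A - λI) = λ^2 + 2λ + 17 = 0.
Eigenvalues λ = -1 ± 4i (complex conjugate pair).
For λ=-1+4i: an eigenvector is (1,-2) - i(-2,3) = (1 + 2i, -2 - 3i).
A real fundamental pair from Re and Im of e^((-1+4i)t)v: X_1 = e^(-t)(cos(4t)·(1,-2) + sin(4t)·(-2,3)), X_2 = e^(-t)(sin(4t)·(1,-2) - cos(4t)·(-2,3)).
General solution: K_1X_1 + K_2X_2.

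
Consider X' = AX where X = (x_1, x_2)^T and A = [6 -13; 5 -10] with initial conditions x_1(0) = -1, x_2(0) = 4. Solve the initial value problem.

x_1(t) = -60e^(-2t)sin(t) - e^(-2t)cos(t), x_2(t) = -37e^(-2t)sin(t) + 4e^(-2t)cos(t)

Coefficient matrix A = [[6, -13], [5, -10]].
Characteristic polynomial det(A - λI) = λ^2 + 4λ + 5 = 0.
Eigenvalues λ = -2 ± i (complex conjugate pair).
For λ=-2+i: an eigenvector is (2,1) - i(3,2) = (2 - 3i, 1 - 2i).
A real fundamental pair from Re and Im of e^((-2+i)t)v: X_1 = e^(-2t)(cos(t)·(2,1) + sin(t)·(3,2)), X_2 = e^(-2t)(sin(t)·(2,1) - cos(t)·(3,2)).
General solution: K_1X_1 + K_2X_2.
Applying x_1(0)=-1, x_2(0)=4 gives K_1=-14, K_2=-9.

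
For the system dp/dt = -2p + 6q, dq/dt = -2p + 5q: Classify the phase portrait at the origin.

unstable node

A = [[-2,6],[-2,5]]; det(A-λI) = λ^2 - 3λ + 2.
λ = 2, 1: both positive.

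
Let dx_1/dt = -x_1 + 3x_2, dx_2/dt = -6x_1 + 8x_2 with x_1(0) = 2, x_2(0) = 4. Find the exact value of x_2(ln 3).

972

A = [[-1,3],[-6,8]]; eigenvalues λ = 5, 2.
Eigenvectors: (-1,-2) for λ=5, (1,1) for λ=2.
From the initial condition, c_1 = -2, c_2 = 0.
x_2(ln 3) = (-2)(3^5)(-2) + (0)(3^2)(1) = 972.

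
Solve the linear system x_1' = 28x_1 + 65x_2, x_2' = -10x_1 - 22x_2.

Coefficient matrix A = [[28, 65], [-10, -22]].
Characteristic polynomial det(A - λI) = λ^2 - 6λ + 34 = 0.
Eigenvalues λ = 3 ± 5i (complex conjugate pair).
For λ=3+5i: an eigenvector is (3,-1) - i(2,-1) = (3 - 2i, -1 + i).
A real fundamental pair from Re and Im of e^((3+5i)t)v: X_1 = e^(3t)(cos(5t)·(3,-1) + sin(5t)·(2,-1)), X_2 = e^(3t)(sin(5t)·(3,-1) - cos(5t)·(2,-1)).
General solution: c_1X_1 + c_2X_2.

x_1(t) = 2c_1e^(3t)sin(5t) + 3c_1e^(3t)cos(5t) + 3c_2e^(3t)sin(5t) - 2c_2e^(3t)cos(5t), x_2(t) = -c_1e^(3t)sin(5t) - c_1e^(3t)cos(5t) - c_2e^(3t)sin(5t) + c_2e^(3t)cos(5t)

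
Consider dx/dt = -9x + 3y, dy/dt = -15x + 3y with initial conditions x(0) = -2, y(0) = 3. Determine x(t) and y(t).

Coefficient matrix A = [[-9, 3], [-15, 3]].
Characteristic polynomial det(A - λI) = λ^2 + 6λ + 18 = 0.
Eigenvalues λ = -3 ± 3i (complex conjugate pair).
For λ=-3+3i: an eigenvector is (1,2) - i(0,-1) = (1, 2 + i).
A real fundamental pair from Re and Im of e^((-3+3i)t)v: X_1 = e^(-3t)(cos(3t)·(1,2) + sin(3t)·(0,-1)), X_2 = e^(-3t)(sin(3t)·(1,2) - cos(3t)·(0,-1)).
General solution: K_1X_1 + K_2X_2.
Applying x(0)=-2, y(0)=3 gives K_1=-2, K_2=7.

x(t) = 7e^(-3t)sin(3t) - 2e^(-3t)cos(3t), y(t) = 16e^(-3t)sin(3t) + 3e^(-3t)cos(3t)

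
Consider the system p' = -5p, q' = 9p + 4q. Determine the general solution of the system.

Coefficient matrix A = [[-5, 0], [9, 4]].
Characteristic polynomial det(A - λI) = λ^2 + λ - 20 = 0.
Eigenvalues λ = -5, 4.
For λ=-5: (A-λI) row 2 is [9, 9], so an eigenvector is (-1, 1).
For λ=4: (A-λI) row 1 is [-9, 0], so an eigenvector is (0, -1).
General solution: K_1e^(-5t)(-1,1) + K_2e^(4t)(0,-1).

p(t) = -K_1e^(-5t), q(t) = K_1e^(-5t) - K_2e^(4t)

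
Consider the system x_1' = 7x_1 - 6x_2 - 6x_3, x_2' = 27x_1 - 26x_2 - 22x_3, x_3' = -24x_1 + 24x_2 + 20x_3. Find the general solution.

Coefficient matrix A = [[7, -6, -6], [27, -26, -22], [-24, 24, 20]].
det(A - λI) = 0 gives eigenvalues λ = 1, 4, -4.
For λ=1: eigenvector (1,1,0).
For λ=4: eigenvector (-2,-4,3).
For λ=-4: eigenvector (0,1,-1).
General solution: C_1e^(t)(1,1,0) + C_2e^(4t)(-2,-4,3) + C_3e^(-4t)(0,1,-1).

x_1(t) = C_1e^(t) - 2C_2e^(4t), x_2(t) = C_1e^(t) - 4C_2e^(4t) + C_3e^(-4t), x_3(t) = 3C_2e^(4t) - C_3e^(-4t)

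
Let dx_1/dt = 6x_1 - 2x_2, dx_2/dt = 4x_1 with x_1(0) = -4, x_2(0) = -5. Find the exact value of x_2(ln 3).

A = [[6,-2],[4,0]]; eigenvalues λ = 4, 2.
Eigenvectors: (1,1) for λ=4, (-1,-2) for λ=2.
From the initial condition, c_1 = -3, c_2 = 1.
x_2(ln 3) = (-3)(3^4)(1) + (1)(3^2)(-2) = -261.

-261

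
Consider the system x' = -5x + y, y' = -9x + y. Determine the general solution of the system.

Coefficient matrix A = [[-5, 1], [-9, 1]].
Characteristic polynomial det(A - λI) = λ^2 + 4λ + 4 = 0.
Single eigenvalue λ = -2 with algebraic multiplicity 2.
Eigenvector v = (-1,-3); generalized eigenvector w with (A-λI)w=v is (1,2).
General solution: e^(-2t)[c_1·v + c_2·(t·v + w)].

x(t) = -c_1e^(-2t) - c_2te^(-2t) + c_2e^(-2t), y(t) = -3c_1e^(-2t) - 3c_2te^(-2t) + 2c_2e^(-2t)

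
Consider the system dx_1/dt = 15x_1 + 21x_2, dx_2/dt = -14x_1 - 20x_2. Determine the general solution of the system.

Coefficient matrix A = [[15, 21], [-14, -20]].
Characteristic polynomial det(A - λI) = λ^2 + 5λ - 6 = 0.
Eigenvalues λ = -6, 1.
For λ=-6: (A-λI) row 1 is [21, 21], so an eigenvector is (1, -1).
For λ=1: (A-λI) row 1 is [14, 21], so an eigenvector is (3, -2).
General solution: c_1e^(-6t)(1,-1) + c_2e^(t)(3,-2).

x_1(t) = c_1e^(-6t) + 3c_2e^(t), x_2(t) = -c_1e^(-6t) - 2c_2e^(t)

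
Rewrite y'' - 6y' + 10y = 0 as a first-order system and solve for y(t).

Let x_1 = y, x_2 = y'. Then x_1' = x_2 and x_2' = -10x_1 + 6x_2.
A = [[0,1],[-10,6]]; det(A-λI) = λ^2 - 6λ + 10.
Eigenvalues λ = 3 ± i.

y(t) = C_1e^(3t)cos(t) + C_2e^(3t)sin(t)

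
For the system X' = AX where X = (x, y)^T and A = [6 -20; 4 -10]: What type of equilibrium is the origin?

stable spiral

A = [[6,-20],[4,-10]]; det(A-λI) = λ^2 + 4λ + 20.
λ = -2 ± 4i: negative real part.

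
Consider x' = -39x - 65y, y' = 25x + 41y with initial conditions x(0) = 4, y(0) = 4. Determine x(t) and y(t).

x(t) = -84e^(t)sin(5t) + 4e^(t)cos(5t), y(t) = 52e^(t)sin(5t) + 4e^(t)cos(5t)

Coefficient matrix A = [[-39, -65], [25, 41]].
Characteristic polynomial det(A - λI) = λ^2 - 2λ + 26 = 0.
Eigenvalues λ = 1 ± 5i (complex conjugate pair).
For λ=1+5i: an eigenvector is (2,-1) - i(-3,2) = (2 + 3i, -1 - 2i).
A real fundamental pair from Re and Im of e^((1+5i)t)v: X_1 = e^(t)(cos(5t)·(2,-1) + sin(5t)·(-3,2)), X_2 = e^(t)(sin(5t)·(2,-1) - cos(5t)·(-3,2)).
General solution: K_1X_1 + K_2X_2.
Applying x(0)=4, y(0)=4 gives K_1=20, K_2=-12.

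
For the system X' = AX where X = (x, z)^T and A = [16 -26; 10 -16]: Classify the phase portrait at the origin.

center

A = [[16,-26],[10,-16]]; det(A-λI) = λ^2 + 4.
λ = 0 ± 2i: zero real part.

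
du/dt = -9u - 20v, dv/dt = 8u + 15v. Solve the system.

u(t) = C_1e^(3t)sin(4t) - 2C_1e^(3t)cos(4t) - 2C_2e^(3t)sin(4t) - C_2e^(3t)cos(4t), v(t) = -C_1e^(3t)sin(4t) + C_1e^(3t)cos(4t) + C_2e^(3t)sin(4t) + C_2e^(3t)cos(4t)

Coefficient matrix A = [[-9, -20], [8, 15]].
Characteristic polynomial det(A - λI) = λ^2 - 6λ + 25 = 0.
Eigenvalues λ = 3 ± 4i (complex conjugate pair).
For λ=3+4i: an eigenvector is (-2,1) - i(1,-1) = (-2 - i, 1 + i).
A real fundamental pair from Re and Im of e^((3+4i)t)v: X_1 = e^(3t)(cos(4t)·(-2,1) + sin(4t)·(1,-1)), X_2 = e^(3t)(sin(4t)·(-2,1) - cos(4t)·(1,-1)).
General solution: C_1X_1 + C_2X_2.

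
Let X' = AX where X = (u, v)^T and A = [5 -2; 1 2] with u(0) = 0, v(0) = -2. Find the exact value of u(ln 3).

A = [[5,-2],[1,2]]; eigenvalues λ = 3, 4.
Eigenvectors: (-1,-1) for λ=3, (-2,-1) for λ=4.
From the initial condition, c_1 = 4, c_2 = -2.
u(ln 3) = (4)(3^3)(-1) + (-2)(3^4)(-2) = 216.

216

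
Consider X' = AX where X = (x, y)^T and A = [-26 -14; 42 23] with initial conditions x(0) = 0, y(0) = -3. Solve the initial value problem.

x(t) = 6e^(2t) - 6e^(-5t), y(t) = -12e^(2t) + 9e^(-5t)

Coefficient matrix A = [[-26, -14], [42, 23]].
Characteristic polynomial det(A - λI) = λ^2 + 3λ - 10 = 0.
Eigenvalues λ = -5, 2.
For λ=-5: (A-λI) row 1 is [-21, -14], so an eigenvector is (-2, 3).
For λ=2: (A-λI) row 1 is [-28, -14], so an eigenvector is (-1, 2).
General solution: C_1e^(-5t)(-2,3) + C_2e^(2t)(-1,2).
Applying x(0)=0, y(0)=-3 gives C_1=3, C_2=-6.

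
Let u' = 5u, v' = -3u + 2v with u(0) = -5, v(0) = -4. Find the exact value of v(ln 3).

A = [[5,0],[-3,2]]; eigenvalues λ = 2, 5.
Eigenvectors: (0,1) for λ=2, (-1,1) for λ=5.
From the initial condition, c_1 = -9, c_2 = 5.
v(ln 3) = (-9)(3^2)(1) + (5)(3^5)(1) = 1134.

1134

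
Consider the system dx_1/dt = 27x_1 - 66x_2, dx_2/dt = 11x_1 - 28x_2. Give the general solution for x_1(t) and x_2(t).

x_1(t) = 3C_1e^(5t) + 2C_2e^(-6t), x_2(t) = C_1e^(5t) + C_2e^(-6t)

Coefficient matrix A = [[27, -66], [11, -28]].
Characteristic polynomial det(A - λI) = λ^2 + λ - 30 = 0.
Eigenvalues λ = 5, -6.
For λ=5: (A-λI) row 1 is [22, -66], so an eigenvector is (3, 1).
For λ=-6: (A-λI) row 1 is [33, -66], so an eigenvector is (2, 1).
General solution: C_1e^(5t)(3,1) + C_2e^(-6t)(2,1).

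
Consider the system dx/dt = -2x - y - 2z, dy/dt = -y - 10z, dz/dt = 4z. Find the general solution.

x(t) = C_1e^(-2t) - C_2e^(-t), y(t) = C_2e^(-t) - 2C_3e^(4t), z(t) = C_3e^(4t)

Coefficient matrix A = [[-2, -1, -2], [0, -1, -10], [0, 0, 4]].
det(A - λI) = 0 gives eigenvalues λ = -2, -1, 4.
For λ=-2: eigenvector (1,0,0).
For λ=-1: eigenvector (-1,1,0).
For λ=4: eigenvector (0,-2,1).
General solution: C_1e^(-2t)(1,0,0) + C_2e^(-t)(-1,1,0) + C_3e^(4t)(0,-2,1).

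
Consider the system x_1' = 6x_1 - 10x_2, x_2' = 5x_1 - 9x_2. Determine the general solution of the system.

x_1(t) = 2K_1e^(t) + K_2e^(-4t), x_2(t) = K_1e^(t) + K_2e^(-4t)

Coefficient matrix A = [[6, -10], [5, -9]].
Characteristic polynomial det(A - λI) = λ^2 + 3λ - 4 = 0.
Eigenvalues λ = 1, -4.
For λ=1: (A-λI) row 1 is [5, -10], so an eigenvector is (2, 1).
For λ=-4: (A-λI) row 1 is [10, -10], so an eigenvector is (1, 1).
General solution: K_1e^(t)(2,1) + K_2e^(-4t)(1,1).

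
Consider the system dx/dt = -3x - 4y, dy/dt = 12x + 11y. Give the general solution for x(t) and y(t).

Coefficient matrix A = [[-3, -4], [12, 11]].
Characteristic polynomial det(A - λI) = λ^2 - 8λ + 15 = 0.
Eigenvalues λ = 5, 3.
For λ=5: (A-λI) row 1 is [-8, -4], so an eigenvector is (-1, 2).
For λ=3: (A-λI) row 1 is [-6, -4], so an eigenvector is (2, -3).
General solution: c_1e^(5t)(-1,2) + c_2e^(3t)(2,-3).

x(t) = -c_1e^(5t) + 2c_2e^(3t), y(t) = 2c_1e^(5t) - 3c_2e^(3t)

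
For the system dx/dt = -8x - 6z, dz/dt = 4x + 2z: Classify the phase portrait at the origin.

stable node

A = [[-8,-6],[4,2]]; det(A-λI) = λ^2 + 6λ + 8.
λ = -4, -2: both negative.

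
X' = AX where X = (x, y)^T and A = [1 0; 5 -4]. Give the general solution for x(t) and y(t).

Coefficient matrix A = [[1, 0], [5, -4]].
Characteristic polynomial det(A - λI) = λ^2 + 3λ - 4 = 0.
Eigenvalues λ = 1, -4.
For λ=1: (A-λI) row 2 is [5, -5], so an eigenvector is (-1, -1).
For λ=-4: (A-λI) row 1 is [5, 0], so an eigenvector is (0, 1).
General solution: K_1e^(t)(-1,-1) + K_2e^(-4t)(0,1).

x(t) = -K_1e^(t), y(t) = -K_1e^(t) + K_2e^(-4t)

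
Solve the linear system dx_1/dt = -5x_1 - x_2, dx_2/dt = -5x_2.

x_1(t) = C_1e^(-5t) + C_2te^(-5t) - 2C_2e^(-5t), x_2(t) = -C_2e^(-5t)

Coefficient matrix A = [[-5, -1], [0, -5]].
Characteristic polynomial det(A - λI) = λ^2 + 10λ + 25 = 0.
Single eigenvalue λ = -5 with algebraic multiplicity 2.
Eigenvector v = (1,0); generalized eigenvector w with (A-λI)w=v is (-2,-1).
General solution: e^(-5t)[C_1·v + C_2·(t·v + w)].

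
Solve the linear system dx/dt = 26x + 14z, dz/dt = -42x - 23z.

Coefficient matrix A = [[26, 14], [-42, -23]].
Characteristic polynomial det(A - λI) = λ^2 - 3λ - 10 = 0.
Eigenvalues λ = 5, -2.
For λ=5: (A-λI) row 1 is [21, 14], so an eigenvector is (-2, 3).
For λ=-2: (A-λI) row 1 is [28, 14], so an eigenvector is (-1, 2).
General solution: c_1e^(5t)(-2,3) + c_2e^(-2t)(-1,2).

x(t) = -2c_1e^(5t) - c_2e^(-2t), z(t) = 3c_1e^(5t) + 2c_2e^(-2t)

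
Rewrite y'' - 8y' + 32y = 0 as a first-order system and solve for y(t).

y(t) = K_1e^(4t)cos(4t) + K_2e^(4t)sin(4t)

Let x_1 = y, x_2 = y'. Then x_1' = x_2 and x_2' = -32x_1 + 8x_2.
A = [[0,1],[-32,8]]; det(A-λI) = λ^2 - 8λ + 32.
Eigenvalues λ = 4 ± 4i.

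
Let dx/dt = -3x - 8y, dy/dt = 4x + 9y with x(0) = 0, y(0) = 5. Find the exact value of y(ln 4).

A = [[-3,-8],[4,9]]; eigenvalues λ = 1, 5.
Eigenvectors: (2,-1) for λ=1, (1,-1) for λ=5.
From the initial condition, c_1 = 5, c_2 = -10.
y(ln 4) = (5)(4^1)(-1) + (-10)(4^5)(-1) = 10220.

10220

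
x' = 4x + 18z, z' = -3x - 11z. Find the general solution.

Coefficient matrix A = [[4, 18], [-3, -11]].
Characteristic polynomial det(A - λI) = λ^2 + 7λ + 10 = 0.
Eigenvalues λ = -2, -5.
For λ=-2: (A-λI) row 1 is [6, 18], so an eigenvector is (-3, 1).
For λ=-5: (A-λI) row 1 is [9, 18], so an eigenvector is (2, -1).
General solution: K_1e^(-2t)(-3,1) + K_2e^(-5t)(2,-1).

x(t) = -3K_1e^(-2t) + 2K_2e^(-5t), z(t) = K_1e^(-2t) - K_2e^(-5t)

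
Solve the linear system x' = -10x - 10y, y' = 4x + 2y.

Coefficient matrix A = [[-10, -10], [4, 2]].
Characteristic polynomial det(A - λI) = λ^2 + 8λ + 20 = 0.
Eigenvalues λ = -4 ± 2i (complex conjugate pair).
For λ=-4+2i: an eigenvector is (-2,1) - i(1,-1) = (-2 - i, 1 + i).
A real fundamental pair from Re and Im of e^((-4+2i)t)v: X_1 = e^(-4t)(cos(2t)·(-2,1) + sin(2t)·(1,-1)), X_2 = e^(-4t)(sin(2t)·(-2,1) - cos(2t)·(1,-1)).
General solution: C_1X_1 + C_2X_2.

x(t) = C_1e^(-4t)sin(2t) - 2C_1e^(-4t)cos(2t) - 2C_2e^(-4t)sin(2t) - C_2e^(-4t)cos(2t), y(t) = -C_1e^(-4t)sin(2t) + C_1e^(-4t)cos(2t) + C_2e^(-4t)sin(2t) + C_2e^(-4t)cos(2t)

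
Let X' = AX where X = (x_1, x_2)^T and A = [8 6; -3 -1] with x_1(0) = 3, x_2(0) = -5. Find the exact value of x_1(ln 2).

-100

A = [[8,6],[-3,-1]]; eigenvalues λ = 5, 2.
Eigenvectors: (2,-1) for λ=5, (-1,1) for λ=2.
From the initial condition, c_1 = -2, c_2 = -7.
x_1(ln 2) = (-2)(2^5)(2) + (-7)(2^2)(-1) = -100.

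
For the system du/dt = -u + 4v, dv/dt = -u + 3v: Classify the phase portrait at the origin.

A = [[-1,4],[-1,3]]; det(A-λI) = λ^2 - 2λ + 1.
repeated λ = 1 with a single eigenvector.

unstable improper node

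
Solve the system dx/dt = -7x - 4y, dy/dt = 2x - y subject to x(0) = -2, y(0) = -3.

Coefficient matrix A = [[-7, -4], [2, -1]].
Characteristic polynomial det(A - λI) = λ^2 + 8λ + 15 = 0.
Eigenvalues λ = -3, -5.
For λ=-3: (A-λI) row 1 is [-4, -4], so an eigenvector is (-1, 1).
For λ=-5: (A-λI) row 1 is [-2, -4], so an eigenvector is (2, -1).
General solution: C_1e^(-3t)(-1,1) + C_2e^(-5t)(2,-1).
Applying x(0)=-2, y(0)=-3 gives C_1=-8, C_2=-5.

x(t) = 8e^(-3t) - 10e^(-5t), y(t) = -8e^(-3t) + 5e^(-5t)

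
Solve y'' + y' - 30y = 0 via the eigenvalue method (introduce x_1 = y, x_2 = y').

Let x_1 = y, x_2 = y'. Then x_1' = x_2 and x_2' = 30x_1 - x_2.
A = [[0,1],[30,-1]]; det(A-λI) = λ^2 + λ - 30.
Eigenvalues λ = 5, -6 with eigenvectors (1,5), (1,-6).

y(t) = c_1e^(5t) + c_2e^(-6t)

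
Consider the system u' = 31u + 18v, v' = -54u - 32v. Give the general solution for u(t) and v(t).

u(t) = -2C_1e^(4t) + C_2e^(-5t), v(t) = 3C_1e^(4t) - 2C_2e^(-5t)

Coefficient matrix A = [[31, 18], [-54, -32]].
Characteristic polynomial det(A - λI) = λ^2 + λ - 20 = 0.
Eigenvalues λ = 4, -5.
For λ=4: (A-λI) row 1 is [27, 18], so an eigenvector is (-2, 3).
For λ=-5: (A-λI) row 1 is [36, 18], so an eigenvector is (1, -2).
General solution: C_1e^(4t)(-2,3) + C_2e^(-5t)(1,-2).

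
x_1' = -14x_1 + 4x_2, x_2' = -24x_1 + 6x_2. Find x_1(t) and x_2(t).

x_1(t) = -K_1e^(-6t) - K_2e^(-2t), x_2(t) = -2K_1e^(-6t) - 3K_2e^(-2t)

Coefficient matrix A = [[-14, 4], [-24, 6]].
Characteristic polynomial det(A - λI) = λ^2 + 8λ + 12 = 0.
Eigenvalues λ = -6, -2.
For λ=-6: (A-λI) row 1 is [-8, 4], so an eigenvector is (-1, -2).
For λ=-2: (A-λI) row 1 is [-12, 4], so an eigenvector is (-1, -3).
General solution: K_1e^(-6t)(-1,-2) + K_2e^(-2t)(-1,-3).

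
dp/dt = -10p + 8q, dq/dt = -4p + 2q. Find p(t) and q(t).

Coefficient matrix A = [[-10, 8], [-4, 2]].
Characteristic polynomial det(A - λI) = λ^2 + 8λ + 12 = 0.
Eigenvalues λ = -2, -6.
For λ=-2: (A-λI) row 1 is [-8, 8], so an eigenvector is (1, 1).
For λ=-6: (A-λI) row 1 is [-4, 8], so an eigenvector is (-2, -1).
General solution: K_1e^(-2t)(1,1) + K_2e^(-6t)(-2,-1).

p(t) = K_1e^(-2t) - 2K_2e^(-6t), q(t) = K_1e^(-2t) - K_2e^(-6t)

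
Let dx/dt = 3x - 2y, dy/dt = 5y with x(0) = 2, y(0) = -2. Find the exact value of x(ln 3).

A = [[3,-2],[0,5]]; eigenvalues λ = 5, 3.
Eigenvectors: (-1,1) for λ=5, (-1,0) for λ=3.
From the initial condition, c_1 = -2, c_2 = 0.
x(ln 3) = (-2)(3^5)(-1) + (0)(3^3)(-1) = 486.

486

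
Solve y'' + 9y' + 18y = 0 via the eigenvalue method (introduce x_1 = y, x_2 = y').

y(t) = C_1e^(-3t) + C_2e^(-6t)

Let x_1 = y, x_2 = y'. Then x_1' = x_2 and x_2' = -18x_1 - 9x_2.
A = [[0,1],[-18,-9]]; det(A-λI) = λ^2 + 9λ + 18.
Eigenvalues λ = -3, -6 with eigenvectors (1,-3), (1,-6).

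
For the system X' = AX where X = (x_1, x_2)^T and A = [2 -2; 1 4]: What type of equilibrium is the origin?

A = [[2,-2],[1,4]]; det(A-λI) = λ^2 - 6λ + 10.
λ = 3 ± i: positive real part.

unstable spiral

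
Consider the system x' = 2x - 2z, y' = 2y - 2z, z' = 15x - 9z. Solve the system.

Coefficient matrix A = [[2, 0, -2], [0, 2, -2], [15, 0, -9]].
det(A - λI) = 0 gives eigenvalues λ = -3, 2, -4.
For λ=-3: eigenvector (-2,-2,-5).
For λ=2: eigenvector (0,1,0).
For λ=-4: eigenvector (1,1,3).
General solution: C_1e^(-3t)(-2,-2,-5) + C_2e^(2t)(0,1,0) + C_3e^(-4t)(1,1,3).

x(t) = -2C_1e^(-3t) + C_3e^(-4t), y(t) = -2C_1e^(-3t) + C_2e^(2t) + C_3e^(-4t), z(t) = -5C_1e^(-3t) + 3C_3e^(-4t)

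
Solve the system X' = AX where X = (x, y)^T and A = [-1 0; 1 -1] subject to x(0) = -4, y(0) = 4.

x(t) = -4e^(-t), y(t) = -4te^(-t) + 4e^(-t)

Coefficient matrix A = [[-1, 0], [1, -1]].
Characteristic polynomial det(A - λI) = λ^2 + 2λ + 1 = 0.
Single eigenvalue λ = -1 with algebraic multiplicity 2.
Eigenvector v = (0,1); generalized eigenvector w with (A-λI)w=v is (1,-3).
General solution: e^(-t)[c_1·v + c_2·(t·v + w)].
Applying x(0)=-4, y(0)=4 gives c_1=-8, c_2=-4.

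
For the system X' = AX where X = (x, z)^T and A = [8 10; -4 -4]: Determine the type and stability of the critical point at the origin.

A = [[8,10],[-4,-4]]; det(A-λI) = λ^2 - 4λ + 8.
λ = 2 ± 2i: positive real part.

unstable spiral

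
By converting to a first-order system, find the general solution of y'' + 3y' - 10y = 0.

y(t) = C_1e^(-5t) + C_2e^(2t)

Let x_1 = y, x_2 = y'. Then x_1' = x_2 and x_2' = 10x_1 - 3x_2.
A = [[0,1],[10,-3]]; det(A-λI) = λ^2 + 3λ - 10.
Eigenvalues λ = -5, 2 with eigenvectors (1,-5), (1,2).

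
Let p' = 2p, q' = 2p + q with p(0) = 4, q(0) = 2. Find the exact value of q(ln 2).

A = [[2,0],[2,1]]; eigenvalues λ = 1, 2.
Eigenvectors: (0,1) for λ=1, (-1,-2) for λ=2.
From the initial condition, c_1 = -6, c_2 = -4.
q(ln 2) = (-6)(2^1)(1) + (-4)(2^2)(-2) = 20.

20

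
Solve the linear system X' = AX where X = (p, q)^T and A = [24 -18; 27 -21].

Coefficient matrix A = [[24, -18], [27, -21]].
Characteristic polynomial det(A - λI) = λ^2 - 3λ - 18 = 0.
Eigenvalues λ = -3, 6.
For λ=-3: (A-λI) row 1 is [27, -18], so an eigenvector is (-2, -3).
For λ=6: (A-λI) row 1 is [18, -18], so an eigenvector is (1, 1).
General solution: K_1e^(-3t)(-2,-3) + K_2e^(6t)(1,1).

p(t) = -2K_1e^(-3t) + K_2e^(6t), q(t) = -3K_1e^(-3t) + K_2e^(6t)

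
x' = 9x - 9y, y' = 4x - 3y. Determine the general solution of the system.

Coefficient matrix A = [[9, -9], [4, -3]].
Characteristic polynomial det(A - λI) = λ^2 - 6λ + 9 = 0.
Single eigenvalue λ = 3 with algebraic multiplicity 2.
Eigenvector v = (3,2); generalized eigenvector w with (A-λI)w=v is (-1,-1).
General solution: e^(3t)[K_1·v + K_2·(t·v + w)].

x(t) = 3K_1e^(3t) + 3K_2te^(3t) - K_2e^(3t), y(t) = 2K_1e^(3t) + 2K_2te^(3t) - K_2e^(3t)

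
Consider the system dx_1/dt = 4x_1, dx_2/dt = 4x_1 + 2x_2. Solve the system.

x_1(t) = C_2e^(4t), x_2(t) = -C_1e^(2t) + 2C_2e^(4t)

Coefficient matrix A = [[4, 0], [4, 2]].
Characteristic polynomial det(A - λI) = λ^2 - 6λ + 8 = 0.
Eigenvalues λ = 2, 4.
For λ=2: (A-λI) row 1 is [2, 0], so an eigenvector is (0, -1).
For λ=4: (A-λI) row 2 is [4, -2], so an eigenvector is (1, 2).
General solution: C_1e^(2t)(0,-1) + C_2e^(4t)(1,2).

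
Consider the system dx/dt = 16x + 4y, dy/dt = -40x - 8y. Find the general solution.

Coefficient matrix A = [[16, 4], [-40, -8]].
Characteristic polynomial det(A - λI) = λ^2 - 8λ + 32 = 0.
Eigenvalues λ = 4 ± 4i (complex conjugate pair).
For λ=4+4i: an eigenvector is (1,-3) - i(0,-1) = (1, -3 + i).
A real fundamental pair from Re and Im of e^((4+4i)t)v: X_1 = e^(4t)(cos(4t)·(1,-3) + sin(4t)·(0,-1)), X_2 = e^(4t)(sin(4t)·(1,-3) - cos(4t)·(0,-1)).
General solution: C_1X_1 + C_2X_2.

x(t) = C_1e^(4t)cos(4t) + C_2e^(4t)sin(4t), y(t) = -C_1e^(4t)sin(4t) - 3C_1e^(4t)cos(4t) - 3C_2e^(4t)sin(4t) + C_2e^(4t)cos(4t)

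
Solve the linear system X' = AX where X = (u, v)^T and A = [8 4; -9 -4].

u(t) = -2c_1e^(2t) - 2c_2te^(2t) - c_2e^(2t), v(t) = 3c_1e^(2t) + 3c_2te^(2t) + c_2e^(2t)

Coefficient matrix A = [[8, 4], [-9, -4]].
Characteristic polynomial det(A - λI) = λ^2 - 4λ + 4 = 0.
Single eigenvalue λ = 2 with algebraic multiplicity 2.
Eigenvector v = (-2,3); generalized eigenvector w with (A-λI)w=v is (-1,1).
General solution: e^(2t)[c_1·v + c_2·(t·v + w)].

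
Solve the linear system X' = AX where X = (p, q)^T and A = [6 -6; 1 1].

p(t) = 2K_1e^(3t) + 3K_2e^(4t), q(t) = K_1e^(3t) + K_2e^(4t)

Coefficient matrix A = [[6, -6], [1, 1]].
Characteristic polynomial det(A - λI) = λ^2 - 7λ + 12 = 0.
Eigenvalues λ = 3, 4.
For λ=3: (A-λI) row 1 is [3, -6], so an eigenvector is (2, 1).
For λ=4: (A-λI) row 1 is [2, -6], so an eigenvector is (3, 1).
General solution: K_1e^(3t)(2,1) + K_2e^(4t)(3,1).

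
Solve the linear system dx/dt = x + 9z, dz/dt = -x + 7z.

x(t) = 3K_1e^(4t) + 3K_2te^(4t) - K_2e^(4t), z(t) = K_1e^(4t) + K_2te^(4t)

Coefficient matrix A = [[1, 9], [-1, 7]].
Characteristic polynomial det(A - λI) = λ^2 - 8λ + 16 = 0.
Single eigenvalue λ = 4 with algebraic multiplicity 2.
Eigenvector v = (3,1); generalized eigenvector w with (A-λI)w=v is (-1,0).
General solution: e^(4t)[K_1·v + K_2·(t·v + w)].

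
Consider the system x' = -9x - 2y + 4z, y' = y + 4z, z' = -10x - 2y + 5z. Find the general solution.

x(t) = c_1e^(t) + c_2e^(-3t) + c_3e^(-t), y(t) = -5c_1e^(t) - c_2e^(-3t) - 2c_3e^(-t), z(t) = c_2e^(-3t) + c_3e^(-t)

Coefficient matrix A = [[-9, -2, 4], [0, 1, 4], [-10, -2, 5]].
det(A - λI) = 0 gives eigenvalues λ = 1, -3, -1.
For λ=1: eigenvector (1,-5,0).
For λ=-3: eigenvector (1,-1,1).
For λ=-1: eigenvector (1,-2,1).
General solution: c_1e^(t)(1,-5,0) + c_2e^(-3t)(1,-1,1) + c_3e^(-t)(1,-2,1).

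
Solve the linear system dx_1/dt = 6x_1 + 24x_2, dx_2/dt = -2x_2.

x_1(t) = 3K_1e^(-2t) - K_2e^(6t), x_2(t) = -K_1e^(-2t)

Coefficient matrix A = [[6, 24], [0, -2]].
Characteristic polynomial det(A - λI) = λ^2 - 4λ - 12 = 0.
Eigenvalues λ = -2, 6.
For λ=-2: (A-λI) row 1 is [8, 24], so an eigenvector is (3, -1).
For λ=6: (A-λI) row 1 is [0, 24], so an eigenvector is (-1, 0).
General solution: K_1e^(-2t)(3,-1) + K_2e^(6t)(-1,0).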